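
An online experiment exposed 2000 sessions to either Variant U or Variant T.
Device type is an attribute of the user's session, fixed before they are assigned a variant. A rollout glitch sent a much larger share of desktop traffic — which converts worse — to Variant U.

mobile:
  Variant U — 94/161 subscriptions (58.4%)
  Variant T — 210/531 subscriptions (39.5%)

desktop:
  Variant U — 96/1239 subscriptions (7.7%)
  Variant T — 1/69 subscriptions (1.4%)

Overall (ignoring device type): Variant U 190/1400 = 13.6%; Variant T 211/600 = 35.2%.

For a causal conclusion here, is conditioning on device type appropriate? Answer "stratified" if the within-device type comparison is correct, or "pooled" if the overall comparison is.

stratified

Variant U is higher inside every device type stratum but Variant T is higher in aggregate. Whether to stratify depends on how device type relates to the variant.
The imbalance in device type arose from how sessions were allocated, not from anything the variant did; and device type independently affects the outcome. The pooled gap is confounded — condition on device type.
Within each level — mobile: 58.4% vs 39.5%; desktop: 7.7% vs 1.4% — Variant U is higher every time.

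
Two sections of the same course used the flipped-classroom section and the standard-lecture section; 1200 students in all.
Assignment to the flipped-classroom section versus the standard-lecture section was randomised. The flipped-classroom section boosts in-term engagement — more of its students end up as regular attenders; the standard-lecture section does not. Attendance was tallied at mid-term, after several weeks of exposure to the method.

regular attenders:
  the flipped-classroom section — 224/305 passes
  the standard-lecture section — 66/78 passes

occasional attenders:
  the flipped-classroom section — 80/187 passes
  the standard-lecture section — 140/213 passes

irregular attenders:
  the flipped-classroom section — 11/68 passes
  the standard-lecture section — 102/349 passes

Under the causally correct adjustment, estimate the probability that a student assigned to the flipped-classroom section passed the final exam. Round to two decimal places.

0.56

The stratified and pooled comparisons disagree (the standard-lecture section wins within each mid-term attendance; the flipped-classroom section wins overall), so the answer turns on the causal role of mid-term attendance.
Stratifying would compare teaching methods among students the teaching methods themselves sorted into mid-term attendance groups — a form of selection on an intermediate. The unconditioned pooled rates give the total causal effect.
So P(outcome | do(the flipped-classroom section)) is just the pooled rate for the flipped-classroom section: 315/560 = 0.562.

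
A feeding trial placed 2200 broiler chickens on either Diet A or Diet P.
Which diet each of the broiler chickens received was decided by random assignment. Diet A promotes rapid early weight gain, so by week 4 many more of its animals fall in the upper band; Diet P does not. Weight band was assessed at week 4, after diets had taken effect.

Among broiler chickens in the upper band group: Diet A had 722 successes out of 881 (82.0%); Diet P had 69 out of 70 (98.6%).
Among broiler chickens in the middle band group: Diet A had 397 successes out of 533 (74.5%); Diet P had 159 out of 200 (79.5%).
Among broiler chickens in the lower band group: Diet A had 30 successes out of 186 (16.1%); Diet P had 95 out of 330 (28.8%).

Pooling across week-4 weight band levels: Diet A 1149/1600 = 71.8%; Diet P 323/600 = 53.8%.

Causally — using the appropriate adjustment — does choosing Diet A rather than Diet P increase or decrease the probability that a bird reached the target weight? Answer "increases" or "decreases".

The week-4 weight band-specific comparison favours Diet P throughout, but the pooled figures favour Diet A. The question is whether to condition on week-4 weight band.
Week-4 weight band is recorded after the diet and is itself shifted by it — it sits on the causal path from diet to outcome. Conditioning on a mediator would strip out part of the effect we want; the pooled comparison gives the total causal effect.
Pooled: Diet A 71.8% vs Diet P 53.8%; Diet A is higher overall.

increases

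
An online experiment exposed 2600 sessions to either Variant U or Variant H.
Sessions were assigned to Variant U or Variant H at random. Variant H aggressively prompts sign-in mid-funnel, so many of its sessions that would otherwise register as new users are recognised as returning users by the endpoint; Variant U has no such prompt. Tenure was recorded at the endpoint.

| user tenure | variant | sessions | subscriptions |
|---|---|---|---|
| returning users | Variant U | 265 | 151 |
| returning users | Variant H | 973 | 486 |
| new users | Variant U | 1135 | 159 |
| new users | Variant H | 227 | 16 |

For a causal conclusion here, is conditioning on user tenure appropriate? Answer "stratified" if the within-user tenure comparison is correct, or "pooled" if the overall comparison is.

The stratified and pooled comparisons disagree (Variant U wins within each user tenure; Variant H wins overall), so the answer turns on the causal role of user tenure.
Stratifying would compare variants among sessions the variants themselves sorted into user tenure groups — a form of selection on an intermediate. The unconditioned pooled rates give the total causal effect.
Pooled: Variant U 22.1% vs Variant H 41.8%; Variant H is higher overall.

pooled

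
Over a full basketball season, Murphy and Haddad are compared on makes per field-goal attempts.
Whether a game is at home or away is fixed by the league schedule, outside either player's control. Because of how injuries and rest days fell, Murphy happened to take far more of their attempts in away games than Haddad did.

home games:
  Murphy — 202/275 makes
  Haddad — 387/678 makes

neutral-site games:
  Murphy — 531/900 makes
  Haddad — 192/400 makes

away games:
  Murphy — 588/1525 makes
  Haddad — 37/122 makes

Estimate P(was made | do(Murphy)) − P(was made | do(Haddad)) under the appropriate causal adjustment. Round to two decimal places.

Game venue satisfies the back-door criterion: it is not a descendant of the player, and it blocks the spurious path from player to outcome. Adjusting for it (i.e., using the within-game venue rates) gives the causal effect.
Adjusting over the population distribution of game venue: 0.244·(0.735−0.571) + 0.333·(0.590−0.480) + 0.422·(0.386−0.303) = +0.111.

+0.11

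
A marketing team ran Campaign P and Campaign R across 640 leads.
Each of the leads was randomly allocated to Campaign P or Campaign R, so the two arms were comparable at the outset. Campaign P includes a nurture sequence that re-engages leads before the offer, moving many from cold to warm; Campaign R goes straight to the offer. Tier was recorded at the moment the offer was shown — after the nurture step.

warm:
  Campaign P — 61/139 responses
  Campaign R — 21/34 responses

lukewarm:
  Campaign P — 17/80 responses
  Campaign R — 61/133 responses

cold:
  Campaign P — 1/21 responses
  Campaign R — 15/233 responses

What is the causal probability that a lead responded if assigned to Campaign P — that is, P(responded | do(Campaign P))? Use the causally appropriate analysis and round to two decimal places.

0.33

Engagement tier lies on the pathway campaign → engagement tier → outcome, so adjusting for it blocks the indirect effect. For the total causal effect of campaign, use the unadjusted pooled rates.
So P(outcome | do(Campaign P)) is just the pooled rate for Campaign P: 79/240 = 0.329.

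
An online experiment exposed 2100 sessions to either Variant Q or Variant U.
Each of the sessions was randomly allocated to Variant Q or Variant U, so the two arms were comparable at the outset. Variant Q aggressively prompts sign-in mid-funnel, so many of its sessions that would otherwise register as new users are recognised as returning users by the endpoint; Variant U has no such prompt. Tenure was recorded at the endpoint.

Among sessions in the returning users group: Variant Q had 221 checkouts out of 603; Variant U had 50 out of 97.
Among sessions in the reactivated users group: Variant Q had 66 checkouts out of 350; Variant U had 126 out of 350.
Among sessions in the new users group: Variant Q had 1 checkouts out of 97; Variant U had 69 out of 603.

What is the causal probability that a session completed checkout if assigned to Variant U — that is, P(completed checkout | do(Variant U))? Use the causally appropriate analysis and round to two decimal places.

The distribution of user tenure is itself part of what the variant does — it is an intermediate outcome. Holding it fixed would remove that part of the effect; the total effect is the pooled difference.
So P(outcome | do(Variant U)) is just the pooled rate for Variant U: 245/1050 = 0.233.

0.23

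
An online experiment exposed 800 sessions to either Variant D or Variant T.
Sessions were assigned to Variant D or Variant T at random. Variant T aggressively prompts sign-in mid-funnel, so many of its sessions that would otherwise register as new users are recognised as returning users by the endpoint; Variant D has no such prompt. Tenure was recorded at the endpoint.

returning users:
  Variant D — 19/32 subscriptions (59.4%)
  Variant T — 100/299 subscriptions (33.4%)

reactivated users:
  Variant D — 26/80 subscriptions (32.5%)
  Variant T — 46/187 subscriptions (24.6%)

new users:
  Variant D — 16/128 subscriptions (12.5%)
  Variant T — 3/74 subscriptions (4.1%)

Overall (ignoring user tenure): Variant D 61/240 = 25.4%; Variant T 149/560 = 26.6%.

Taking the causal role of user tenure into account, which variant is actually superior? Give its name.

Variant T

User tenure is recorded after the variant and is itself shifted by it — it sits on the causal path from variant to outcome. Conditioning on a mediator would strip out part of the effect we want; the pooled comparison gives the total causal effect.
Pooled: Variant D 25.4% vs Variant T 26.6%; Variant T is higher overall.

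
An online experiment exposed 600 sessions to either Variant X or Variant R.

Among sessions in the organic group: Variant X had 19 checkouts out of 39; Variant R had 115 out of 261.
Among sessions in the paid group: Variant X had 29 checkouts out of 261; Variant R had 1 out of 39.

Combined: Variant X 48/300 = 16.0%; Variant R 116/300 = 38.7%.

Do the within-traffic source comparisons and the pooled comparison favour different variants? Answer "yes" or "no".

yes

Within each traffic source level (organic 48.7% vs 44.1%; paid 11.1% vs 2.6%), Variant X has the higher rate every time. Pooled: 16.0% vs 38.7% — Variant R has the higher rate overall. The two comparisons disagree.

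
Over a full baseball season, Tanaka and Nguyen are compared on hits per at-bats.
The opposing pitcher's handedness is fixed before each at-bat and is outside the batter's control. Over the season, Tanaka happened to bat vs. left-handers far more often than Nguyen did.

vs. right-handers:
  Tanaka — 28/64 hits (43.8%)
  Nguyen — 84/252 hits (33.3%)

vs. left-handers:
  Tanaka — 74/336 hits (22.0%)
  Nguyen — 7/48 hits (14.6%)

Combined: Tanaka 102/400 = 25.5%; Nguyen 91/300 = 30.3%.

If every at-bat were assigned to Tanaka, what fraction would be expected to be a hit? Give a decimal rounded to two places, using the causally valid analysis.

Since pitcher handedness is a pre-existing factor (not a product of the player) and it affects the outcome on its own, it is a confounder. The stratified rates, not the pooled rate, identify the causal effect.
Standardising Tanaka to the population pitcher handedness mix: 0.451·28/64 + 0.549·74/336 = 0.318.

0.32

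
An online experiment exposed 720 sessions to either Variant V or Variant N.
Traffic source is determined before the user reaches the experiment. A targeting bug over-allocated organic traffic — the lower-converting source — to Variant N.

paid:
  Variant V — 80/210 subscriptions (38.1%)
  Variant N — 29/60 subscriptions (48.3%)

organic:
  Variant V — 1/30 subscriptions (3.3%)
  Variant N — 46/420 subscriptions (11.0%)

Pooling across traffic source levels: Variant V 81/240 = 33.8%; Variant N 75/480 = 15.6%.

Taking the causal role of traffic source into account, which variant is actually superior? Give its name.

Traffic source satisfies the back-door criterion: it is not a descendant of the variant, and it blocks the spurious path from variant to outcome. Adjusting for it (i.e., using the within-traffic source rates) gives the causal effect.
Within each level — paid: 38.1% vs 48.3%; organic: 3.3% vs 11.0% — Variant N is higher every time.

Variant N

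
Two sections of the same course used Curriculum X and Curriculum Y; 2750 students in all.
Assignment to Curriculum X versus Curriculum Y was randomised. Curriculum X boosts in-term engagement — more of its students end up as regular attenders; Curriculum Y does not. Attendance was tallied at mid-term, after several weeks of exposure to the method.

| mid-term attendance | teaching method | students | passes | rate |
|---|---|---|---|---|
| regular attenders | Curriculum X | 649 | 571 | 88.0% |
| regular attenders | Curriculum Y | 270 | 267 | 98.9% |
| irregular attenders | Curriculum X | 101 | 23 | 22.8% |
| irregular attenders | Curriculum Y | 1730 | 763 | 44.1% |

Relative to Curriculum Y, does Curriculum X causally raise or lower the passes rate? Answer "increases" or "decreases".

increases

Mid-term attendance is downstream of the teaching method. One should not condition on a consequence of treatment, so the overall rates are the right comparison.
Pooled: Curriculum X 79.2% vs Curriculum Y 51.5%; Curriculum X is higher overall.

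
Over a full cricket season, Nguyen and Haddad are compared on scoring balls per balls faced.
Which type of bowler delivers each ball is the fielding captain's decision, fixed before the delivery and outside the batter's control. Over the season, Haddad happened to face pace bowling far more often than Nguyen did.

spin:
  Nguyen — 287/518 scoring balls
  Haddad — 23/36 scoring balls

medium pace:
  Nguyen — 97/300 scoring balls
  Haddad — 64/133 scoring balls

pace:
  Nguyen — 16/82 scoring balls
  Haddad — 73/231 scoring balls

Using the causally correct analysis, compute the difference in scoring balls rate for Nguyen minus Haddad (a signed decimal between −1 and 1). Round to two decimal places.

The bowling type-specific comparison favours Haddad throughout, but the pooled figures favour Nguyen. The question is whether to condition on bowling type.
The imbalance in bowling type arose from how balls faced were allocated, not from anything the player did; and bowling type independently affects the outcome. The pooled gap is confounded — condition on bowling type.
Adjusting over the population distribution of bowling type: 0.426·(0.554−0.639) + 0.333·(0.323−0.481) + 0.241·(0.195−0.316) = -0.118.

-0.12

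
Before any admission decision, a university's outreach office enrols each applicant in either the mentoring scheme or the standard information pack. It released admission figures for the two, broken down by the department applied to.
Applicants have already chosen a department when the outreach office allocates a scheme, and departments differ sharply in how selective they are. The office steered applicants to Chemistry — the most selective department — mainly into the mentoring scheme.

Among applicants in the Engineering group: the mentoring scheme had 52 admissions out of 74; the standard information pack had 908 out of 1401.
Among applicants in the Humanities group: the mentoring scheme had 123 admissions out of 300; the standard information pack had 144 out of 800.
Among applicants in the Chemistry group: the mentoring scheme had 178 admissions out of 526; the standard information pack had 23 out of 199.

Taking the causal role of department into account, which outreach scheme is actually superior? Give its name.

the mentoring scheme is higher inside every department stratum but the standard information pack is higher in aggregate. Whether to stratify depends on how department relates to the outreach scheme.
Nothing the outreach scheme does changes department; the imbalance is an allocation artefact. With department also predicting the outcome, the pooled figure is confounded, and the within-stratum comparison is the causal one.
Within each level — Engineering: 70.3% vs 64.8%; Humanities: 41.0% vs 18.0%; Chemistry: 33.8% vs 11.6% — the mentoring scheme is higher every time.

the mentoring scheme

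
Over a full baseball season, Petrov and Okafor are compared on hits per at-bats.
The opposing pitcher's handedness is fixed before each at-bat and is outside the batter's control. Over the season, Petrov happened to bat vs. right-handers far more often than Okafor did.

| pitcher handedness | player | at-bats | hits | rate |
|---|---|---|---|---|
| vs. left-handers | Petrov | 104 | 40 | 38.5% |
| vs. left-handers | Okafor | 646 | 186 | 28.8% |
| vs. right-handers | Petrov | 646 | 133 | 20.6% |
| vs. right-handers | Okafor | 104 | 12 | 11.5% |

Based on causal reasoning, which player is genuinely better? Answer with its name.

Petrov

The stratified and pooled comparisons disagree (Petrov wins within each pitcher handedness; Okafor wins overall), so the answer turns on the causal role of pitcher handedness.
Here pitcher handedness is a common cause — it drives both which player a case falls under and the outcome. The crude comparison mixes populations; the stratum-specific rates are the causally relevant ones.
Within each level — vs. left-handers: 38.5% vs 28.8%; vs. right-handers: 20.6% vs 11.5% — Petrov is higher every time.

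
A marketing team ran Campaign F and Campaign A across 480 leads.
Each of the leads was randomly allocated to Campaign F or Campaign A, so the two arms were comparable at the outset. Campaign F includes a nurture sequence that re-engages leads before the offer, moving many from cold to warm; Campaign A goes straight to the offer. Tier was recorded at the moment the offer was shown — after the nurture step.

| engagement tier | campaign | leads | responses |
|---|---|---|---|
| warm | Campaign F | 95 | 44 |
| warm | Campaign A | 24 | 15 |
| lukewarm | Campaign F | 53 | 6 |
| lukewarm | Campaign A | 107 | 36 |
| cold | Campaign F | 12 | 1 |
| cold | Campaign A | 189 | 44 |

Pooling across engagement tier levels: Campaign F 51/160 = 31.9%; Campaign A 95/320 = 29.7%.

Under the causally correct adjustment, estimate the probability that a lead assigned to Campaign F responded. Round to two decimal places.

0.32

Because the campaign influences engagement tier, engagement tier is a post-treatment mediator, not a confounder. Stratifying on it would bias the estimate; the causal effect is the crude pooled difference.
So P(outcome | do(Campaign F)) is just the pooled rate for Campaign F: 51/160 = 0.319.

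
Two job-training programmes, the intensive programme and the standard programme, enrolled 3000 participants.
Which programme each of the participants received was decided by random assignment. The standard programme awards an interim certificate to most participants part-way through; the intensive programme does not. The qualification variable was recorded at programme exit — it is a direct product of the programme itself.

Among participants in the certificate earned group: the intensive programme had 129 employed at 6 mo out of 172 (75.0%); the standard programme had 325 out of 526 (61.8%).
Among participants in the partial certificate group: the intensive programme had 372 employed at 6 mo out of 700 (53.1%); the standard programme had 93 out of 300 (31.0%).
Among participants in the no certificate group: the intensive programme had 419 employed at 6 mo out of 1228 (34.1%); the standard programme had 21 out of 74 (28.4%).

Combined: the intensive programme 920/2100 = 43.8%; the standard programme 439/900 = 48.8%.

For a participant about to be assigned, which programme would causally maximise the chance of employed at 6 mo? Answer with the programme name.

the standard programme

the intensive programme is higher inside every qualification attained during the programme stratum but the standard programme is higher in aggregate. Whether to stratify depends on how qualification attained during the programme relates to the programme.
Qualification attained during the programme here is a post-treatment variable shaped by the programme; conditioning on it would introduce bias rather than remove it. The overall comparison is the causal one.
Pooled: the intensive programme 43.8% vs the standard programme 48.8%; the standard programme is higher overall.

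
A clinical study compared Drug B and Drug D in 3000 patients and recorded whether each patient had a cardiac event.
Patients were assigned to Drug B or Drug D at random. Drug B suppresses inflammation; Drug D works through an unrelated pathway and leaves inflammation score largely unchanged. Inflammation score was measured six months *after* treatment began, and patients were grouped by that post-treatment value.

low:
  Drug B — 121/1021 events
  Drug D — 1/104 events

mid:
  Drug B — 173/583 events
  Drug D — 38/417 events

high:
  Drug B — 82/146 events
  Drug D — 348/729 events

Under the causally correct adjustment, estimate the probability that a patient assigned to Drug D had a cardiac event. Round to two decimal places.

Inflammation score here is a post-treatment variable shaped by the drug; conditioning on it would introduce bias rather than remove it. The overall comparison is the causal one.
So P(outcome | do(Drug D)) is just the pooled rate for Drug D: 387/1250 = 0.310.

0.31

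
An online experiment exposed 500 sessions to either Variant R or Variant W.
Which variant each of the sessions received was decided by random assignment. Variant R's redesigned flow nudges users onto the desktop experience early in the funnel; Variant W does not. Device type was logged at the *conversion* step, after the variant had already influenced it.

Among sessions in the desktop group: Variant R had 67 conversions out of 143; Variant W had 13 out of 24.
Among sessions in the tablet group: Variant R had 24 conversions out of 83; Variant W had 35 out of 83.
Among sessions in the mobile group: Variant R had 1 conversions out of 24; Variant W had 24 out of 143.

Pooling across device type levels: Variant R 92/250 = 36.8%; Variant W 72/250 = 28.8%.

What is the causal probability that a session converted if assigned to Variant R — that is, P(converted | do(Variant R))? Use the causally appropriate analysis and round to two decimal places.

0.37

The stratified and pooled comparisons disagree (Variant W wins within each device type; Variant R wins overall), so the answer turns on the causal role of device type.
Device type is recorded after the variant and is itself shifted by it — it sits on the causal path from variant to outcome. Conditioning on a mediator would strip out part of the effect we want; the pooled comparison gives the total causal effect.
So P(outcome | do(Variant R)) is just the pooled rate for Variant R: 92/250 = 0.368.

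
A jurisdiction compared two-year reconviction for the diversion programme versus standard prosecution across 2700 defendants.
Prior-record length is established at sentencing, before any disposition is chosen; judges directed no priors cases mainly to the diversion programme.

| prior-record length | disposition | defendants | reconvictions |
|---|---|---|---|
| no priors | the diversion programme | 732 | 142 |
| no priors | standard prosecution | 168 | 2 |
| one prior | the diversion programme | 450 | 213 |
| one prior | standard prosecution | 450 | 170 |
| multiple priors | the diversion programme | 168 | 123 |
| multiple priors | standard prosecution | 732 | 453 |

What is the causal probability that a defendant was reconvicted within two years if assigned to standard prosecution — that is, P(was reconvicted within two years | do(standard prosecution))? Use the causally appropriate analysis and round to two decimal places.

0.34

standard prosecution is lower inside every prior-record length stratum but the diversion programme is lower in aggregate. Whether to stratify depends on how prior-record length relates to the disposition.
Prior-record length is set before the disposition has any effect — it is not caused by the disposition — and it independently drives the outcome. That makes it a confounder, so the causal comparison is within prior-record length levels.
Standardising standard prosecution to the population prior-record length mix: 0.333·2/168 + 0.333·170/450 + 0.333·453/732 = 0.336.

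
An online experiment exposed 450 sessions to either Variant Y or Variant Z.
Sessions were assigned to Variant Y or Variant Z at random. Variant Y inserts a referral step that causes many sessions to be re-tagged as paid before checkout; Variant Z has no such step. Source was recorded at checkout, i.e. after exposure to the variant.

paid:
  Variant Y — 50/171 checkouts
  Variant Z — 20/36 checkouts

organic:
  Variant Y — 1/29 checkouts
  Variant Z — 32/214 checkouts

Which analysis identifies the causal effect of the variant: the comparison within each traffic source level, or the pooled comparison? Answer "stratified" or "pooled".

Within every traffic source level Variant Z has the higher rate, yet pooled Variant Y does — Simpson's reversal.
Because the variant influences traffic source, traffic source is a post-treatment mediator, not a confounder. Stratifying on it would bias the estimate; the causal effect is the crude pooled difference.
Pooled: Variant Y 25.5% vs Variant Z 20.8%; Variant Y is higher overall.

pooled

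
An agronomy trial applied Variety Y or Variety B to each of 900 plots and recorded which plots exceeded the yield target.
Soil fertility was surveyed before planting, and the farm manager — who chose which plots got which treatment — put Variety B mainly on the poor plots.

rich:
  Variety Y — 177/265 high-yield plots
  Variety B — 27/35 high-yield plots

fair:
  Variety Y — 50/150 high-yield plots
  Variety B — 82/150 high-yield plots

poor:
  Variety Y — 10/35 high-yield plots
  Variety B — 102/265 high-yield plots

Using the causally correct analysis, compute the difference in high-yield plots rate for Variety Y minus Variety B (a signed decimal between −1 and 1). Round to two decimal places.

-0.14

Here soil fertility is a common cause — it drives both which variety a case falls under and the outcome. The crude comparison mixes populations; the stratum-specific rates are the causally relevant ones.
Adjusting over the population distribution of soil fertility: 0.333·(0.668−0.771) + 0.333·(0.333−0.547) + 0.333·(0.286−0.385) = -0.139.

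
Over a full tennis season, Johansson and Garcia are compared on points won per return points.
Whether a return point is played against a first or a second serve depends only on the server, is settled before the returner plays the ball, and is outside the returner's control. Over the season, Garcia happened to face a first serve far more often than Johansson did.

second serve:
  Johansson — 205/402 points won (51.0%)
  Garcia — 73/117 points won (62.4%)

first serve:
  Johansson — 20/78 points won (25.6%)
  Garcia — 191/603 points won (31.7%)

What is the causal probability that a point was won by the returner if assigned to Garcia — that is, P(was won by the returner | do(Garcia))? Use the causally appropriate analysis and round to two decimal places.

Serve type is set before the player has any effect — it is not caused by the player — and it independently drives the outcome. That makes it a confounder, so the causal comparison is within serve type levels.
Standardising Garcia to the population serve type mix: 0.432·73/117 + 0.568·191/603 = 0.450.

0.45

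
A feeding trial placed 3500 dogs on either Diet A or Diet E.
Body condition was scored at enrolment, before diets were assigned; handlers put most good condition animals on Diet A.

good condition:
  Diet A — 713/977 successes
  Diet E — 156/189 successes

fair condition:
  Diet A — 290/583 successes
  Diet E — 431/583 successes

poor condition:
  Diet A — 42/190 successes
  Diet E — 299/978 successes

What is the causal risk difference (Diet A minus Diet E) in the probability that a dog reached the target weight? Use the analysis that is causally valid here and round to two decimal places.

Nothing the diet does changes starting body condition; the imbalance is an allocation artefact. With starting body condition also predicting the outcome, the pooled figure is confounded, and the within-stratum comparison is the causal one.
Adjusting over the population distribution of starting body condition: 0.333·(0.730−0.825) + 0.333·(0.497−0.739) + 0.334·(0.221−0.306) = -0.141.

-0.14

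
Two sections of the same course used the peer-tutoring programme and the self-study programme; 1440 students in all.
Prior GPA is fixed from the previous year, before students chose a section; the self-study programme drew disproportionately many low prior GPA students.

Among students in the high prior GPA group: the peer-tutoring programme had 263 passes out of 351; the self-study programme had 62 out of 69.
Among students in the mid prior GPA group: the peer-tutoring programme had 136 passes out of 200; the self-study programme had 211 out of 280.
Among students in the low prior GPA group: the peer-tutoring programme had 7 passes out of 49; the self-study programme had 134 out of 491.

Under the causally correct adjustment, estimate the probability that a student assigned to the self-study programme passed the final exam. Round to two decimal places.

Prior GPA band is set before the teaching method has any effect — it is not caused by the teaching method — and it independently drives the outcome. That makes it a confounder, so the causal comparison is within prior GPA band levels.
Standardising the self-study programme to the population prior GPA band mix: 0.292·62/69 + 0.333·211/280 + 0.375·134/491 = 0.616.

0.62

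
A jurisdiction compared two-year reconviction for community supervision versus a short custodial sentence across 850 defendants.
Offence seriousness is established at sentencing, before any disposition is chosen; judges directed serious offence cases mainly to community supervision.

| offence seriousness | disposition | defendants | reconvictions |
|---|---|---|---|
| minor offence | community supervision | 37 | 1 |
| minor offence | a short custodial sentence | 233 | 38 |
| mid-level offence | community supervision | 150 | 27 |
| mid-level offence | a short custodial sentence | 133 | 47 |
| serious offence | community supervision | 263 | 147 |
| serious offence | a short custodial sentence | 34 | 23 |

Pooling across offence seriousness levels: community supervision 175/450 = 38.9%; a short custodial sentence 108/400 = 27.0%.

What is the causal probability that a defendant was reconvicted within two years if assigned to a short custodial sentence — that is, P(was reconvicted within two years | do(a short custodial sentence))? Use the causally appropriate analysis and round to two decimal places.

Since offence seriousness is a pre-existing factor (not a product of the disposition) and it affects the outcome on its own, it is a confounder. The stratified rates, not the pooled rate, identify the causal effect.
Standardising a short custodial sentence to the population offence seriousness mix: 0.318·38/233 + 0.333·47/133 + 0.349·23/34 = 0.406.

0.41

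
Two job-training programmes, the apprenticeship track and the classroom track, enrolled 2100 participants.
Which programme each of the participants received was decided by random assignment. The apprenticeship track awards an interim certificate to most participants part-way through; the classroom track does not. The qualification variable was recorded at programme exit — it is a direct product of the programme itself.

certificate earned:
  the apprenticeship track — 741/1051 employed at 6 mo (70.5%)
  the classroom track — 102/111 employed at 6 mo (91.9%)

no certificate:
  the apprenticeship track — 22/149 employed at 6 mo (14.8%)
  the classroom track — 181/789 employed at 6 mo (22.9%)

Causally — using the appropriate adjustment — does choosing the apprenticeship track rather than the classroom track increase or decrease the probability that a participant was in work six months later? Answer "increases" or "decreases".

increases

The stratified and pooled comparisons disagree (the classroom track wins within each qualification attained during the programme; the apprenticeship track wins overall), so the answer turns on the causal role of qualification attained during the programme.
Stratifying would compare programmes among participants the programmes themselves sorted into qualification attained during the programme groups — a form of selection on an intermediate. The unconditioned pooled rates give the total causal effect.
Pooled: the apprenticeship track 63.6% vs the classroom track 31.4%; the apprenticeship track is higher overall.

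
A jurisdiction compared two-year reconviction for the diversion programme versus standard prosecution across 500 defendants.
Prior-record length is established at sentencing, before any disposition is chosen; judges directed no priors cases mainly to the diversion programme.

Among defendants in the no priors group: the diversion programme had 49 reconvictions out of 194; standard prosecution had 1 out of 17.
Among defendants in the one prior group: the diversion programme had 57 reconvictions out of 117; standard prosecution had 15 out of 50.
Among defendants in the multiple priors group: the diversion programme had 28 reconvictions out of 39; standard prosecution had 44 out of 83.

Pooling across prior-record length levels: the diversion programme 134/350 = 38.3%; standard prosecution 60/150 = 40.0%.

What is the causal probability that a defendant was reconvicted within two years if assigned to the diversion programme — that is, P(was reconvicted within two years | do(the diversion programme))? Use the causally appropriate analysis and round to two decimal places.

0.44

Since prior-record length is a pre-existing factor (not a product of the disposition) and it affects the outcome on its own, it is a confounder. The stratified rates, not the pooled rate, identify the causal effect.
Standardising the diversion programme to the population prior-record length mix: 0.422·49/194 + 0.334·57/117 + 0.244·28/39 = 0.444.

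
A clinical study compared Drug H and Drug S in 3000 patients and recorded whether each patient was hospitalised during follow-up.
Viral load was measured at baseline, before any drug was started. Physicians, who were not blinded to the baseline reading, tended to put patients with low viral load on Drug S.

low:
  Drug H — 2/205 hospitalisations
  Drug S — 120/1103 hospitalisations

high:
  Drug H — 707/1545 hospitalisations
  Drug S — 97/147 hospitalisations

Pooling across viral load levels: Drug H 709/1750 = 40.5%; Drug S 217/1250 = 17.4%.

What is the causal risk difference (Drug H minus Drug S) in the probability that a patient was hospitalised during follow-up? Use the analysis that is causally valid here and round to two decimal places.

-0.16

The stratified and pooled comparisons disagree (Drug H wins within each viral load; Drug S wins overall), so the answer turns on the causal role of viral load.
The imbalance in viral load arose from how patients were allocated, not from anything the drug did; and viral load independently affects the outcome. The pooled gap is confounded — condition on viral load.
Adjusting over the population distribution of viral load: 0.436·(0.010−0.109) + 0.564·(0.458−0.660) = -0.157.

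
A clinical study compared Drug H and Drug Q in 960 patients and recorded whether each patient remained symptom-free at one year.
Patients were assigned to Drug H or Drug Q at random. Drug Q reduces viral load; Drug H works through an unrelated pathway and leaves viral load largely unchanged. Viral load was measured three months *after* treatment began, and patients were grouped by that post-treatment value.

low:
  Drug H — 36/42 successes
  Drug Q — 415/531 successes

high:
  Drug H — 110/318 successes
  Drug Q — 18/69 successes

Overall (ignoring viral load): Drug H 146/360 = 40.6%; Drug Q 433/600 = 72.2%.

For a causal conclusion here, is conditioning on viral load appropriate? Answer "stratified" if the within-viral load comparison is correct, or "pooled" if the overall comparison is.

Viral load is recorded after the drug and is itself shifted by it — it sits on the causal path from drug to outcome. Conditioning on a mediator would strip out part of the effect we want; the pooled comparison gives the total causal effect.
Pooled: Drug H 40.6% vs Drug Q 72.2%; Drug Q is higher overall.

pooled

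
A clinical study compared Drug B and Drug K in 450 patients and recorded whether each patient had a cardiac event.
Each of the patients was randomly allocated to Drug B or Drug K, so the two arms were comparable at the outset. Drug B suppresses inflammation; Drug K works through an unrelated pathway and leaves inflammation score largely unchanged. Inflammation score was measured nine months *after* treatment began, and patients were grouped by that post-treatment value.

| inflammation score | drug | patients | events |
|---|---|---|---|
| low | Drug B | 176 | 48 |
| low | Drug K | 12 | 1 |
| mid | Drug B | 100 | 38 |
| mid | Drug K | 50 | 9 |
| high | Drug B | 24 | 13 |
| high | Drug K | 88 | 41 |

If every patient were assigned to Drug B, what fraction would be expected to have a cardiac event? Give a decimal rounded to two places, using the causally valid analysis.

Within every inflammation score level Drug K has the lower rate, yet pooled Drug B does — Simpson's reversal.
Because the drug influences inflammation score, inflammation score is a post-treatment mediator, not a confounder. Stratifying on it would bias the estimate; the causal effect is the crude pooled difference.
So P(outcome | do(Drug B)) is just the pooled rate for Drug B: 99/300 = 0.330.

0.33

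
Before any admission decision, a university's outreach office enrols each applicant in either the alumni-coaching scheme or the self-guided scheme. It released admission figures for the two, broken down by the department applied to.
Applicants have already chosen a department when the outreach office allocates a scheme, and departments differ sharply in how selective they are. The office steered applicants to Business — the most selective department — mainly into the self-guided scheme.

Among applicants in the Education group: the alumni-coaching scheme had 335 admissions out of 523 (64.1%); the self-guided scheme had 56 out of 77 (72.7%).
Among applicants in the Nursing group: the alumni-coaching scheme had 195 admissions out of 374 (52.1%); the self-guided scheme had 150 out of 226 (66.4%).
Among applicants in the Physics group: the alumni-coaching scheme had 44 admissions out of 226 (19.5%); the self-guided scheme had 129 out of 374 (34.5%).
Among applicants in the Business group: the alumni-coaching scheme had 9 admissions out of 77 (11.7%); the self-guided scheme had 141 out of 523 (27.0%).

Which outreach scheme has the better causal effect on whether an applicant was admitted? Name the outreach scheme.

the self-guided scheme

The department-specific comparison favours the self-guided scheme throughout, but the pooled figures favour the alumni-coaching scheme. The question is whether to condition on department.
Here department is a common cause — it drives both which outreach scheme a case falls under and the outcome. The crude comparison mixes populations; the stratum-specific rates are the causally relevant ones.
Within each level — Education: 64.1% vs 72.7%; Nursing: 52.1% vs 66.4%; Physics: 19.5% vs 34.5%; Business: 11.7% vs 27.0% — the self-guided scheme is higher every time.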